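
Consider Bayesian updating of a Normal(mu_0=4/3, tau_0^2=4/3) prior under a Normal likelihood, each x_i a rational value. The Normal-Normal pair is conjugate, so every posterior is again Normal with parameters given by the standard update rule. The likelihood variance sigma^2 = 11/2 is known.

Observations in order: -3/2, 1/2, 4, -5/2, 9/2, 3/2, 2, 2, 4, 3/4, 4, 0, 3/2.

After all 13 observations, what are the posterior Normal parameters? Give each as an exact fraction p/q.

mu_0=210/137, tau_0^2=44/137

obs 1: x=-3/2 → posterior Normal(32/41, 44/41)
obs 2: x=1/2 → posterior Normal(36/49, 44/49)
obs 3: x=4 → posterior Normal(68/57, 44/57)
obs 4: x=-5/2 → posterior Normal(48/65, 44/65)
obs 5: x=9/2 → posterior Normal(84/73, 44/73)
obs 6: x=3/2 → posterior Normal(32/27, 44/81)
obs 7: x=2 → posterior Normal(112/89, 44/89)
obs 8: x=2 → posterior Normal(128/97, 44/97)
obs 9: x=4 → posterior Normal(32/21, 44/105)
obs 10: x=3/4 → posterior Normal(166/113, 44/113)
obs 11: x=4 → posterior Normal(18/11, 4/11)
obs 12: x=0 → posterior Normal(66/43, 44/129)
obs 13: x=3/2 → posterior Normal(210/137, 44/137)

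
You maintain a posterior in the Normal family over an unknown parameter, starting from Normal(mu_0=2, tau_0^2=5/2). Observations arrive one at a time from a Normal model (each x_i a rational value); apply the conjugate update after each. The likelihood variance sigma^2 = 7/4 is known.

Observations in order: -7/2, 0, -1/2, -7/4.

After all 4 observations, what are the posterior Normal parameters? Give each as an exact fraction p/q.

mu_0=-87/94, tau_0^2=35/94

obs 1: x=-7/2 → posterior Normal(-21/17, 35/34)
obs 2: x=0 → posterior Normal(-7/9, 35/54)
obs 3: x=-1/2 → posterior Normal(-26/37, 35/74)
obs 4: x=-7/4 → posterior Normal(-87/94, 35/94)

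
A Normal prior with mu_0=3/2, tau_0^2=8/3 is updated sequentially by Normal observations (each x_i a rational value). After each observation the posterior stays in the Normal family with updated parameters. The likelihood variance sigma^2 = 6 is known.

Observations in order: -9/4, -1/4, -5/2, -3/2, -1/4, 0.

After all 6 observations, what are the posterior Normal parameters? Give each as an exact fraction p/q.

mu_0=-9/22, tau_0^2=8/11

obs 1: x=-9/4 → posterior Normal(9/26, 24/13)
obs 2: x=-1/4 → posterior Normal(7/34, 24/17)
obs 3: x=-5/2 → posterior Normal(-13/42, 8/7)
obs 4: x=-3/2 → posterior Normal(-1/2, 24/25)
obs 5: x=-1/4 → posterior Normal(-27/58, 24/29)
obs 6: x=0 → posterior Normal(-9/22, 8/11)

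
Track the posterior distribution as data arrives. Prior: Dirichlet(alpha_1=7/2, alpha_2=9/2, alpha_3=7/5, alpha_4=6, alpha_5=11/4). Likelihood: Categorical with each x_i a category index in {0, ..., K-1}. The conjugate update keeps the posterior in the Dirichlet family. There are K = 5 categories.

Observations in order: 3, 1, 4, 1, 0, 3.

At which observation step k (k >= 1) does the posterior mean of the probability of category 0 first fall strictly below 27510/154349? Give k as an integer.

k = 2

obs 1: x=3 → posterior Dirichlet(7/2, 9/2, 7/5, 7, 11/4)
obs 2: x=1 → posterior Dirichlet(7/2, 11/2, 7/5, 7, 11/4)
obs 3: x=4 → posterior Dirichlet(7/2, 11/2, 7/5, 7, 15/4)
obs 4: x=1 → posterior Dirichlet(7/2, 13/2, 7/5, 7, 15/4)
obs 5: x=0 → posterior Dirichlet(9/2, 13/2, 7/5, 7, 15/4)
obs 6: x=3 → posterior Dirichlet(9/2, 13/2, 7/5, 8, 15/4)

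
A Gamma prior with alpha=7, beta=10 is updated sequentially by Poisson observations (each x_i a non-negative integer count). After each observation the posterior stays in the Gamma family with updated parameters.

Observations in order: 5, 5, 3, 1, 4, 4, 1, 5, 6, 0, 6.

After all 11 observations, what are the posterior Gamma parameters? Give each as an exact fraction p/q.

obs 1: x=5 → posterior Gamma(12, 11)
obs 2: x=5 → posterior Gamma(17, 12)
obs 3: x=3 → posterior Gamma(20, 13)
obs 4: x=1 → posterior Gamma(21, 14)
obs 5: x=4 → posterior Gamma(25, 15)
obs 6: x=4 → posterior Gamma(29, 16)
obs 7: x=1 → posterior Gamma(30, 17)
obs 8: x=5 → posterior Gamma(35, 18)
obs 9: x=6 → posterior Gamma(41, 19)
obs 10: x=0 → posterior Gamma(41, 20)
obs 11: x=6 → posterior Gamma(47, 21)

alpha=47, beta=21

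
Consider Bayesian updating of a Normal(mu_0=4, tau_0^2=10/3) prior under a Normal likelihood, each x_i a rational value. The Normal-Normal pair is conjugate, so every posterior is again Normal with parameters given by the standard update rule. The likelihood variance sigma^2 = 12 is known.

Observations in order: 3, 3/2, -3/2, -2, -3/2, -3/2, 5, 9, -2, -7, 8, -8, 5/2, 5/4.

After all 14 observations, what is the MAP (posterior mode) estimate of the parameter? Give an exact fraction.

423/352

obs 1: x=3 → posterior Normal(87/23, 60/23)
obs 2: x=3/2 → posterior Normal(27/8, 15/7)
obs 3: x=-3/2 → posterior Normal(29/11, 20/11)
obs 4: x=-2 → posterior Normal(77/38, 30/19)
obs 5: x=-3/2 → posterior Normal(139/86, 60/43)
obs 6: x=-3/2 → posterior Normal(31/24, 5/4)
obs 7: x=5 → posterior Normal(87/53, 60/53)
obs 8: x=9 → posterior Normal(66/29, 30/29)
obs 9: x=-2 → posterior Normal(122/63, 20/21)
obs 10: x=-7 → posterior Normal(87/68, 15/17)
obs 11: x=8 → posterior Normal(127/73, 60/73)
obs 12: x=-8 → posterior Normal(29/26, 10/13)
obs 13: x=5/2 → posterior Normal(199/166, 60/83)
obs 14: x=5/4 → posterior Normal(423/352, 15/22)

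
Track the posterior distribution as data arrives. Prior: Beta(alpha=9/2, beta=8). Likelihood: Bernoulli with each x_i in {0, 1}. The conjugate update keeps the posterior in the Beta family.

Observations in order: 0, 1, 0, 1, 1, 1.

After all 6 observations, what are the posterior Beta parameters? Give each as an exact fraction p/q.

obs 1: x=0 → posterior Beta(9/2, 9)
obs 2: x=1 → posterior Beta(11/2, 9)
obs 3: x=0 → posterior Beta(11/2, 10)
obs 4: x=1 → posterior Beta(13/2, 10)
obs 5: x=1 → posterior Beta(15/2, 10)
obs 6: x=1 → posterior Beta(17/2, 10)

alpha=17/2, beta=10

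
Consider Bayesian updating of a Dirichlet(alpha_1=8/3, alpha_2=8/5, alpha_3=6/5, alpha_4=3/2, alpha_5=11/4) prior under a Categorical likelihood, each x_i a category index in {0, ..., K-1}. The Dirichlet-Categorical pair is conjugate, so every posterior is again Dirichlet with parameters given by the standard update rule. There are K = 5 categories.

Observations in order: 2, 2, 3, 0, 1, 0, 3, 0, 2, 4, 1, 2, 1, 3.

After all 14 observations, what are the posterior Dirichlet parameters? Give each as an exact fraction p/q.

obs 1: x=2 → posterior Dirichlet(8/3, 8/5, 11/5, 3/2, 11/4)
obs 2: x=2 → posterior Dirichlet(8/3, 8/5, 16/5, 3/2, 11/4)
obs 3: x=3 → posterior Dirichlet(8/3, 8/5, 16/5, 5/2, 11/4)
obs 4: x=0 → posterior Dirichlet(11/3, 8/5, 16/5, 5/2, 11/4)
obs 5: x=1 → posterior Dirichlet(11/3, 13/5, 16/5, 5/2, 11/4)
obs 6: x=0 → posterior Dirichlet(14/3, 13/5, 16/5, 5/2, 11/4)
obs 7: x=3 → posterior Dirichlet(14/3, 13/5, 16/5, 7/2, 11/4)
obs 8: x=0 → posterior Dirichlet(17/3, 13/5, 16/5, 7/2, 11/4)
obs 9: x=2 → posterior Dirichlet(17/3, 13/5, 21/5, 7/2, 11/4)
obs 10: x=4 → posterior Dirichlet(17/3, 13/5, 21/5, 7/2, 15/4)
obs 11: x=1 → posterior Dirichlet(17/3, 18/5, 21/5, 7/2, 15/4)
obs 12: x=2 → posterior Dirichlet(17/3, 18/5, 26/5, 7/2, 15/4)
obs 13: x=1 → posterior Dirichlet(17/3, 23/5, 26/5, 7/2, 15/4)
obs 14: x=3 → posterior Dirichlet(17/3, 23/5, 26/5, 9/2, 15/4)

alpha_1=17/3, alpha_2=23/5, alpha_3=26/5, alpha_4=9/2, alpha_5=15/4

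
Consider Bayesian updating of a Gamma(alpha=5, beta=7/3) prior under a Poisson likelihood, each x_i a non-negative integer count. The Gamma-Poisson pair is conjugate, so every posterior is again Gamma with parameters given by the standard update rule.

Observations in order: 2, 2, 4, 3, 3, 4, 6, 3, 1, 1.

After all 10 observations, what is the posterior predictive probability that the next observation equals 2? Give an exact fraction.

obs 1: x=2 → posterior Gamma(7, 10/3)
obs 2: x=2 → posterior Gamma(9, 13/3)
obs 3: x=4 → posterior Gamma(13, 16/3)
obs 4: x=3 → posterior Gamma(16, 19/3)
obs 5: x=3 → posterior Gamma(19, 22/3)
obs 6: x=4 → posterior Gamma(23, 25/3)
obs 7: x=6 → posterior Gamma(29, 28/3)
obs 8: x=3 → posterior Gamma(32, 31/3)
obs 9: x=1 → posterior Gamma(33, 34/3)
obs 10: x=1 → posterior Gamma(34, 37/3)

223176308168084931523856267587340080257880899557567836119/944473296573929042739200000000000000000000000000000000000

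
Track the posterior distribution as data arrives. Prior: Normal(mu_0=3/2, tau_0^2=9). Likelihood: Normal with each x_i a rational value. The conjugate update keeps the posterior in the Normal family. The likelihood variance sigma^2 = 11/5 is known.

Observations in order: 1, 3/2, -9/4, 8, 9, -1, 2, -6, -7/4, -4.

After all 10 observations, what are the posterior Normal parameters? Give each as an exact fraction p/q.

mu_0=309/461, tau_0^2=99/461

obs 1: x=1 → posterior Normal(123/112, 99/56)
obs 2: x=3/2 → posterior Normal(129/101, 99/101)
obs 3: x=-9/4 → posterior Normal(111/584, 99/146)
obs 4: x=8 → posterior Normal(1551/764, 99/191)
obs 5: x=9 → posterior Normal(3171/944, 99/236)
obs 6: x=-1 → posterior Normal(2991/1124, 99/281)
obs 7: x=2 → posterior Normal(3351/1304, 99/326)
obs 8: x=-6 → posterior Normal(2271/1484, 99/371)
obs 9: x=-7/4 → posterior Normal(489/416, 99/416)
obs 10: x=-4 → posterior Normal(309/461, 99/461)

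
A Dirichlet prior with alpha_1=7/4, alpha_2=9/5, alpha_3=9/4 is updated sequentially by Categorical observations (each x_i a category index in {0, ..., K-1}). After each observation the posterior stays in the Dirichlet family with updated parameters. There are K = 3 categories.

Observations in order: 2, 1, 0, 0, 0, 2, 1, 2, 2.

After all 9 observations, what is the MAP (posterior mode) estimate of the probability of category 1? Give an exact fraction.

14/59

obs 1: x=2 → posterior Dirichlet(7/4, 9/5, 13/4)
obs 2: x=1 → posterior Dirichlet(7/4, 14/5, 13/4)
obs 3: x=0 → posterior Dirichlet(11/4, 14/5, 13/4)
obs 4: x=0 → posterior Dirichlet(15/4, 14/5, 13/4)
obs 5: x=0 → posterior Dirichlet(19/4, 14/5, 13/4)
obs 6: x=2 → posterior Dirichlet(19/4, 14/5, 17/4)
obs 7: x=1 → posterior Dirichlet(19/4, 19/5, 17/4)
obs 8: x=2 → posterior Dirichlet(19/4, 19/5, 21/4)
obs 9: x=2 → posterior Dirichlet(19/4, 19/5, 25/4)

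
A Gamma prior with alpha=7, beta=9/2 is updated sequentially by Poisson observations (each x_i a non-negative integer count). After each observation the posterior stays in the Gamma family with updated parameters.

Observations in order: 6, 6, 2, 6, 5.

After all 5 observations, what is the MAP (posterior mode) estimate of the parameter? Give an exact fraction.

obs 1: x=6 → posterior Gamma(13, 11/2)
obs 2: x=6 → posterior Gamma(19, 13/2)
obs 3: x=2 → posterior Gamma(21, 15/2)
obs 4: x=6 → posterior Gamma(27, 17/2)
obs 5: x=5 → posterior Gamma(32, 19/2)

62/19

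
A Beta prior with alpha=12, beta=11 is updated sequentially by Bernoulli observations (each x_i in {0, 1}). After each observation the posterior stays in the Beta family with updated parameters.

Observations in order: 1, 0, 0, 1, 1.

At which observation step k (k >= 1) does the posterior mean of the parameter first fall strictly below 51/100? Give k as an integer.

k = 3

obs 1: x=1 → posterior Beta(13, 11)
obs 2: x=0 → posterior Beta(13, 12)
obs 3: x=0 → posterior Beta(13, 13)
obs 4: x=1 → posterior Beta(14, 13)
obs 5: x=1 → posterior Beta(15, 13)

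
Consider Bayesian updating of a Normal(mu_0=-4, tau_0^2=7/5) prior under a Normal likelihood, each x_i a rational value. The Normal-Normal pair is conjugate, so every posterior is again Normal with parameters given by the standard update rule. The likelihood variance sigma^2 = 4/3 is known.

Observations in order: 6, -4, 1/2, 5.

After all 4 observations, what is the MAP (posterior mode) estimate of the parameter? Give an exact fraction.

155/208

obs 1: x=6 → posterior Normal(46/41, 28/41)
obs 2: x=-4 → posterior Normal(-19/31, 14/31)
obs 3: x=1/2 → posterior Normal(-55/166, 28/83)
obs 4: x=5 → posterior Normal(155/208, 7/26)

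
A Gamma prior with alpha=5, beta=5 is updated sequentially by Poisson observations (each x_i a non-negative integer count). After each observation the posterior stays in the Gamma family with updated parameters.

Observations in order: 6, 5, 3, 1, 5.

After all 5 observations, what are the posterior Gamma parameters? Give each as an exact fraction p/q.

alpha=25, beta=10

obs 1: x=6 → posterior Gamma(11, 6)
obs 2: x=5 → posterior Gamma(16, 7)
obs 3: x=3 → posterior Gamma(19, 8)
obs 4: x=1 → posterior Gamma(20, 9)
obs 5: x=5 → posterior Gamma(25, 10)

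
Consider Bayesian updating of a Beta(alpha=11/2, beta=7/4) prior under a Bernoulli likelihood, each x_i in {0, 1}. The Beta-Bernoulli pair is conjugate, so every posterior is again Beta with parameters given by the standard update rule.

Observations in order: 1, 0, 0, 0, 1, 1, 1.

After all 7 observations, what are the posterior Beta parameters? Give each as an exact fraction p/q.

alpha=19/2, beta=19/4

obs 1: x=1 → posterior Beta(13/2, 7/4)
obs 2: x=0 → posterior Beta(13/2, 11/4)
obs 3: x=0 → posterior Beta(13/2, 15/4)
obs 4: x=0 → posterior Beta(13/2, 19/4)
obs 5: x=1 → posterior Beta(15/2, 19/4)
obs 6: x=1 → posterior Beta(17/2, 19/4)
obs 7: x=1 → posterior Beta(19/2, 19/4)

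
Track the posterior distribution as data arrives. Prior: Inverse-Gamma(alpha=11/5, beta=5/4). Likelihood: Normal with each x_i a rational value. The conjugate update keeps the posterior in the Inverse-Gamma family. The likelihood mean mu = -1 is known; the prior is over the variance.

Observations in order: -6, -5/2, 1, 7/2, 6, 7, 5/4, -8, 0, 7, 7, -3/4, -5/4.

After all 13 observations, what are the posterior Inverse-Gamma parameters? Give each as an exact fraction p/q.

obs 1: x=-6 → posterior Inverse-Gamma(27/10, 55/4)
obs 2: x=-5/2 → posterior Inverse-Gamma(16/5, 119/8)
obs 3: x=1 → posterior Inverse-Gamma(37/10, 135/8)
obs 4: x=7/2 → posterior Inverse-Gamma(21/5, 27)
obs 5: x=6 → posterior Inverse-Gamma(47/10, 103/2)
obs 6: x=7 → posterior Inverse-Gamma(26/5, 167/2)
obs 7: x=5/4 → posterior Inverse-Gamma(57/10, 2753/32)
obs 8: x=-8 → posterior Inverse-Gamma(31/5, 3537/32)
obs 9: x=0 → posterior Inverse-Gamma(67/10, 3553/32)
obs 10: x=7 → posterior Inverse-Gamma(36/5, 4577/32)
obs 11: x=7 → posterior Inverse-Gamma(77/10, 5601/32)
obs 12: x=-3/4 → posterior Inverse-Gamma(41/5, 2801/16)
obs 13: x=-5/4 → posterior Inverse-Gamma(87/10, 5603/32)

alpha=87/10, beta=5603/32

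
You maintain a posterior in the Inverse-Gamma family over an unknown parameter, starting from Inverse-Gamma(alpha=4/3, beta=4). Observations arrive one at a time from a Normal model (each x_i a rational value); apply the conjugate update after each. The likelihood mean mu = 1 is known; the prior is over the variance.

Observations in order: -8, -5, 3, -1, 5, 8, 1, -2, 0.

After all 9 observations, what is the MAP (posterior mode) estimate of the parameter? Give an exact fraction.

624/41

obs 1: x=-8 → posterior Inverse-Gamma(11/6, 89/2)
obs 2: x=-5 → posterior Inverse-Gamma(7/3, 125/2)
obs 3: x=3 → posterior Inverse-Gamma(17/6, 129/2)
obs 4: x=-1 → posterior Inverse-Gamma(10/3, 133/2)
obs 5: x=5 → posterior Inverse-Gamma(23/6, 149/2)
obs 6: x=8 → posterior Inverse-Gamma(13/3, 99)
obs 7: x=1 → posterior Inverse-Gamma(29/6, 99)
obs 8: x=-2 → posterior Inverse-Gamma(16/3, 207/2)
obs 9: x=0 → posterior Inverse-Gamma(35/6, 104)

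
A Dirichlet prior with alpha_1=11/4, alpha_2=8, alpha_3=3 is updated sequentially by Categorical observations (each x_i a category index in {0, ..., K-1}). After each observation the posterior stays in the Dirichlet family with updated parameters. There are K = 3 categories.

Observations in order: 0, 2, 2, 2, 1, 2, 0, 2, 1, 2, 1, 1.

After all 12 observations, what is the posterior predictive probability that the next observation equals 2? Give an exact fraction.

obs 1: x=0 → posterior Dirichlet(15/4, 8, 3)
obs 2: x=2 → posterior Dirichlet(15/4, 8, 4)
obs 3: x=2 → posterior Dirichlet(15/4, 8, 5)
obs 4: x=2 → posterior Dirichlet(15/4, 8, 6)
obs 5: x=1 → posterior Dirichlet(15/4, 9, 6)
obs 6: x=2 → posterior Dirichlet(15/4, 9, 7)
obs 7: x=0 → posterior Dirichlet(19/4, 9, 7)
obs 8: x=2 → posterior Dirichlet(19/4, 9, 8)
obs 9: x=1 → posterior Dirichlet(19/4, 10, 8)
obs 10: x=2 → posterior Dirichlet(19/4, 10, 9)
obs 11: x=1 → posterior Dirichlet(19/4, 11, 9)
obs 12: x=1 → posterior Dirichlet(19/4, 12, 9)

36/103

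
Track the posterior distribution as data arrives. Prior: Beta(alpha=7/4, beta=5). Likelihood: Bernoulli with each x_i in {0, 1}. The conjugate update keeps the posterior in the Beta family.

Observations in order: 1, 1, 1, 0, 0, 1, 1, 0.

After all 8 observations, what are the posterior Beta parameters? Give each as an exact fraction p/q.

alpha=27/4, beta=8

obs 1: x=1 → posterior Beta(11/4, 5)
obs 2: x=1 → posterior Beta(15/4, 5)
obs 3: x=1 → posterior Beta(19/4, 5)
obs 4: x=0 → posterior Beta(19/4, 6)
obs 5: x=0 → posterior Beta(19/4, 7)
obs 6: x=1 → posterior Beta(23/4, 7)
obs 7: x=1 → posterior Beta(27/4, 7)
obs 8: x=0 → posterior Beta(27/4, 8)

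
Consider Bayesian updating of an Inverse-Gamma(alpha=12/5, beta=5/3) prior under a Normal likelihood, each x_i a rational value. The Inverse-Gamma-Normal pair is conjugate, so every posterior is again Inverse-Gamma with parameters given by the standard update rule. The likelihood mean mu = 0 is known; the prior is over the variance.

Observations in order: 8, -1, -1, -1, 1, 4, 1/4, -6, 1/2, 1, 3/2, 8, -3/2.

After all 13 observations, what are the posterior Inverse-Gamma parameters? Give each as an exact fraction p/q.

obs 1: x=8 → posterior Inverse-Gamma(29/10, 101/3)
obs 2: x=-1 → posterior Inverse-Gamma(17/5, 205/6)
obs 3: x=-1 → posterior Inverse-Gamma(39/10, 104/3)
obs 4: x=-1 → posterior Inverse-Gamma(22/5, 211/6)
obs 5: x=1 → posterior Inverse-Gamma(49/10, 107/3)
obs 6: x=4 → posterior Inverse-Gamma(27/5, 131/3)
obs 7: x=1/4 → posterior Inverse-Gamma(59/10, 4195/96)
obs 8: x=-6 → posterior Inverse-Gamma(32/5, 5923/96)
obs 9: x=1/2 → posterior Inverse-Gamma(69/10, 5935/96)
obs 10: x=1 → posterior Inverse-Gamma(37/5, 5983/96)
obs 11: x=3/2 → posterior Inverse-Gamma(79/10, 6091/96)
obs 12: x=8 → posterior Inverse-Gamma(42/5, 9163/96)
obs 13: x=-3/2 → posterior Inverse-Gamma(89/10, 9271/96)

alpha=89/10, beta=9271/96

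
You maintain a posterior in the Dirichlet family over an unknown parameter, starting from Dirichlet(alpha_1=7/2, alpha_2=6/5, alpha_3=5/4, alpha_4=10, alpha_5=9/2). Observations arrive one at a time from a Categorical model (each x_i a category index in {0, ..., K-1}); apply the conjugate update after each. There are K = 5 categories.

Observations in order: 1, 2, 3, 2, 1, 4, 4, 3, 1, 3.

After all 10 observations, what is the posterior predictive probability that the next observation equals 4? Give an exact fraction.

130/609

obs 1: x=1 → posterior Dirichlet(7/2, 11/5, 5/4, 10, 9/2)
obs 2: x=2 → posterior Dirichlet(7/2, 11/5, 9/4, 10, 9/2)
obs 3: x=3 → posterior Dirichlet(7/2, 11/5, 9/4, 11, 9/2)
obs 4: x=2 → posterior Dirichlet(7/2, 11/5, 13/4, 11, 9/2)
obs 5: x=1 → posterior Dirichlet(7/2, 16/5, 13/4, 11, 9/2)
obs 6: x=4 → posterior Dirichlet(7/2, 16/5, 13/4, 11, 11/2)
obs 7: x=4 → posterior Dirichlet(7/2, 16/5, 13/4, 11, 13/2)
obs 8: x=3 → posterior Dirichlet(7/2, 16/5, 13/4, 12, 13/2)
obs 9: x=1 → posterior Dirichlet(7/2, 21/5, 13/4, 12, 13/2)
obs 10: x=3 → posterior Dirichlet(7/2, 21/5, 13/4, 13, 13/2)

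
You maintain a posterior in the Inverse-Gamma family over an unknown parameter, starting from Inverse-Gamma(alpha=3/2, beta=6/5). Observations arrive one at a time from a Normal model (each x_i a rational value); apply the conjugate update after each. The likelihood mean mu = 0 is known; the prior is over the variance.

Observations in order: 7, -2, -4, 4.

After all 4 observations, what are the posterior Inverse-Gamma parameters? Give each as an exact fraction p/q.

obs 1: x=7 → posterior Inverse-Gamma(2, 257/10)
obs 2: x=-2 → posterior Inverse-Gamma(5/2, 277/10)
obs 3: x=-4 → posterior Inverse-Gamma(3, 357/10)
obs 4: x=4 → posterior Inverse-Gamma(7/2, 437/10)

alpha=7/2, beta=437/10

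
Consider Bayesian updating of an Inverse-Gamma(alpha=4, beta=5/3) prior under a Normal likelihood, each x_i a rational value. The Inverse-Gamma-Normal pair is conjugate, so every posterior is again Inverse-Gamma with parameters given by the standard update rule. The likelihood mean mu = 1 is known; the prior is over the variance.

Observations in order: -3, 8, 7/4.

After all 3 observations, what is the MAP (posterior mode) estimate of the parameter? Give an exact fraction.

obs 1: x=-3 → posterior Inverse-Gamma(9/2, 29/3)
obs 2: x=8 → posterior Inverse-Gamma(5, 205/6)
obs 3: x=7/4 → posterior Inverse-Gamma(11/2, 3307/96)

3307/624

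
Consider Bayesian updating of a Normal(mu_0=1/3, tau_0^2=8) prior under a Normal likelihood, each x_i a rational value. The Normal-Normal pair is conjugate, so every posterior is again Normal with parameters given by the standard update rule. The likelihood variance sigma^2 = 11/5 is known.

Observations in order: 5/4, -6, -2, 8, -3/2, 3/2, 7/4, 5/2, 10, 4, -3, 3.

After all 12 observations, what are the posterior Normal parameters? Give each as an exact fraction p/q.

obs 1: x=5/4 → posterior Normal(161/153, 88/51)
obs 2: x=-6 → posterior Normal(-43/21, 88/91)
obs 3: x=-2 → posterior Normal(-799/393, 88/131)
obs 4: x=8 → posterior Normal(161/513, 88/171)
obs 5: x=-3/2 → posterior Normal(-19/633, 88/211)
obs 6: x=3/2 → posterior Normal(161/753, 88/251)
obs 7: x=7/4 → posterior Normal(371/873, 88/291)
obs 8: x=5/2 → posterior Normal(671/993, 88/331)
obs 9: x=10 → posterior Normal(1871/1113, 88/371)
obs 10: x=4 → posterior Normal(2351/1233, 88/411)
obs 11: x=-3 → posterior Normal(181/123, 8/41)
obs 12: x=3 → posterior Normal(2351/1473, 88/491)

mu_0=2351/1473, tau_0^2=88/491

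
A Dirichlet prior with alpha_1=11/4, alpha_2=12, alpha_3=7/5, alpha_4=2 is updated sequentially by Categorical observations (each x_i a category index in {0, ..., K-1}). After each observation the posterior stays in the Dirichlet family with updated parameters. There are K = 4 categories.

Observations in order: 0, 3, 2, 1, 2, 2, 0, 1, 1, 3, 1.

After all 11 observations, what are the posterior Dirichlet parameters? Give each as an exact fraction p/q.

alpha_1=19/4, alpha_2=16, alpha_3=22/5, alpha_4=4

obs 1: x=0 → posterior Dirichlet(15/4, 12, 7/5, 2)
obs 2: x=3 → posterior Dirichlet(15/4, 12, 7/5, 3)
obs 3: x=2 → posterior Dirichlet(15/4, 12, 12/5, 3)
obs 4: x=1 → posterior Dirichlet(15/4, 13, 12/5, 3)
obs 5: x=2 → posterior Dirichlet(15/4, 13, 17/5, 3)
obs 6: x=2 → posterior Dirichlet(15/4, 13, 22/5, 3)
obs 7: x=0 → posterior Dirichlet(19/4, 13, 22/5, 3)
obs 8: x=1 → posterior Dirichlet(19/4, 14, 22/5, 3)
obs 9: x=1 → posterior Dirichlet(19/4, 15, 22/5, 3)
obs 10: x=3 → posterior Dirichlet(19/4, 15, 22/5, 4)
obs 11: x=1 → posterior Dirichlet(19/4, 16, 22/5, 4)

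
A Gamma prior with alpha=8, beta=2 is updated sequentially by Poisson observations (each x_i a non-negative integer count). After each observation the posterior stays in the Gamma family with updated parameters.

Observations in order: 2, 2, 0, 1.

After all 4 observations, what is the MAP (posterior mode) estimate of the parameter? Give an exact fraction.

2

obs 1: x=2 → posterior Gamma(10, 3)
obs 2: x=2 → posterior Gamma(12, 4)
obs 3: x=0 → posterior Gamma(12, 5)
obs 4: x=1 → posterior Gamma(13, 6)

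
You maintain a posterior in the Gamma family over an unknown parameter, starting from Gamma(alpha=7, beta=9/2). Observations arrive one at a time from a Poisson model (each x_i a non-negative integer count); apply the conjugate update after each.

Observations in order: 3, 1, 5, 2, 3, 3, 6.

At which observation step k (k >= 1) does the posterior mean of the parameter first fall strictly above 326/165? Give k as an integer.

k = 3

obs 1: x=3 → posterior Gamma(10, 11/2)
obs 2: x=1 → posterior Gamma(11, 13/2)
obs 3: x=5 → posterior Gamma(16, 15/2)
obs 4: x=2 → posterior Gamma(18, 17/2)
obs 5: x=3 → posterior Gamma(21, 19/2)
obs 6: x=3 → posterior Gamma(24, 21/2)
obs 7: x=6 → posterior Gamma(30, 23/2)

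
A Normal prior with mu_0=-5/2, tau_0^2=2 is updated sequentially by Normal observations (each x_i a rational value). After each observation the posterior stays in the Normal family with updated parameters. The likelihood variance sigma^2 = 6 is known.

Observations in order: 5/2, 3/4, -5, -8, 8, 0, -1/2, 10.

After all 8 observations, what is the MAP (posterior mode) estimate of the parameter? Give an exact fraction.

1/44

obs 1: x=5/2 → posterior Normal(-5/4, 3/2)
obs 2: x=3/4 → posterior Normal(-17/20, 6/5)
obs 3: x=-5 → posterior Normal(-37/24, 1)
obs 4: x=-8 → posterior Normal(-69/28, 6/7)
obs 5: x=8 → posterior Normal(-37/32, 3/4)
obs 6: x=0 → posterior Normal(-37/36, 2/3)
obs 7: x=-1/2 → posterior Normal(-39/40, 3/5)
obs 8: x=10 → posterior Normal(1/44, 6/11)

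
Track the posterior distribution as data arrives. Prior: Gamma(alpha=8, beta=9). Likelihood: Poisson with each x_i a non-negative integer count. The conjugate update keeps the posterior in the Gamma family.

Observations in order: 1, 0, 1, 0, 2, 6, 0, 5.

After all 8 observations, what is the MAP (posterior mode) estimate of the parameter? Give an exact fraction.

22/17

obs 1: x=1 → posterior Gamma(9, 10)
obs 2: x=0 → posterior Gamma(9, 11)
obs 3: x=1 → posterior Gamma(10, 12)
obs 4: x=0 → posterior Gamma(10, 13)
obs 5: x=2 → posterior Gamma(12, 14)
obs 6: x=6 → posterior Gamma(18, 15)
obs 7: x=0 → posterior Gamma(18, 16)
obs 8: x=5 → posterior Gamma(23, 17)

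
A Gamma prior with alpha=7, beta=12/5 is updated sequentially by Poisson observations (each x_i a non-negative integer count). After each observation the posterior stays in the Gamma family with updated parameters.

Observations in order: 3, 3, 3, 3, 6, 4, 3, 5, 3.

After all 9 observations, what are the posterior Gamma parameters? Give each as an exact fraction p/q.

obs 1: x=3 → posterior Gamma(10, 17/5)
obs 2: x=3 → posterior Gamma(13, 22/5)
obs 3: x=3 → posterior Gamma(16, 27/5)
obs 4: x=3 → posterior Gamma(19, 32/5)
obs 5: x=6 → posterior Gamma(25, 37/5)
obs 6: x=4 → posterior Gamma(29, 42/5)
obs 7: x=3 → posterior Gamma(32, 47/5)
obs 8: x=5 → posterior Gamma(37, 52/5)
obs 9: x=3 → posterior Gamma(40, 57/5)

alpha=40, beta=57/5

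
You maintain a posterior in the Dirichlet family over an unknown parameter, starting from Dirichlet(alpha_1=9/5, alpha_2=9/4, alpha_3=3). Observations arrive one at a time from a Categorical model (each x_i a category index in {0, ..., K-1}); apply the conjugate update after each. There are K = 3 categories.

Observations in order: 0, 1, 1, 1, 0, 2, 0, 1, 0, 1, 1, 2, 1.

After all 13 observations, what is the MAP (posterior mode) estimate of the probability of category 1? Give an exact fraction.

15/31

obs 1: x=0 → posterior Dirichlet(14/5, 9/4, 3)
obs 2: x=1 → posterior Dirichlet(14/5, 13/4, 3)
obs 3: x=1 → posterior Dirichlet(14/5, 17/4, 3)
obs 4: x=1 → posterior Dirichlet(14/5, 21/4, 3)
obs 5: x=0 → posterior Dirichlet(19/5, 21/4, 3)
obs 6: x=2 → posterior Dirichlet(19/5, 21/4, 4)
obs 7: x=0 → posterior Dirichlet(24/5, 21/4, 4)
obs 8: x=1 → posterior Dirichlet(24/5, 25/4, 4)
obs 9: x=0 → posterior Dirichlet(29/5, 25/4, 4)
obs 10: x=1 → posterior Dirichlet(29/5, 29/4, 4)
obs 11: x=1 → posterior Dirichlet(29/5, 33/4, 4)
obs 12: x=2 → posterior Dirichlet(29/5, 33/4, 5)
obs 13: x=1 → posterior Dirichlet(29/5, 37/4, 5)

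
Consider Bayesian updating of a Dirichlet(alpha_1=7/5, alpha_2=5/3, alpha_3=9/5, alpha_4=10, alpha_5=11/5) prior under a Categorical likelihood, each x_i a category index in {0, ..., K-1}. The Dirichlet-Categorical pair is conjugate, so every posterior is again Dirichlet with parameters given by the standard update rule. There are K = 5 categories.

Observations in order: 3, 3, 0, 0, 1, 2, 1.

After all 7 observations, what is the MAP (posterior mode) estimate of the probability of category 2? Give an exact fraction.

obs 1: x=3 → posterior Dirichlet(7/5, 5/3, 9/5, 11, 11/5)
obs 2: x=3 → posterior Dirichlet(7/5, 5/3, 9/5, 12, 11/5)
obs 3: x=0 → posterior Dirichlet(12/5, 5/3, 9/5, 12, 11/5)
obs 4: x=0 → posterior Dirichlet(17/5, 5/3, 9/5, 12, 11/5)
obs 5: x=1 → posterior Dirichlet(17/5, 8/3, 9/5, 12, 11/5)
obs 6: x=2 → posterior Dirichlet(17/5, 8/3, 14/5, 12, 11/5)
obs 7: x=1 → posterior Dirichlet(17/5, 11/3, 14/5, 12, 11/5)

27/286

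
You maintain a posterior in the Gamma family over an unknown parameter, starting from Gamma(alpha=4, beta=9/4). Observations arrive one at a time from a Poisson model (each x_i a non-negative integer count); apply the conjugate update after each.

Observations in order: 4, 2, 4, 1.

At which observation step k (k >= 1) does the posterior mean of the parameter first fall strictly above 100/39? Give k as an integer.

k = 3

obs 1: x=4 → posterior Gamma(8, 13/4)
obs 2: x=2 → posterior Gamma(10, 17/4)
obs 3: x=4 → posterior Gamma(14, 21/4)
obs 4: x=1 → posterior Gamma(15, 25/4)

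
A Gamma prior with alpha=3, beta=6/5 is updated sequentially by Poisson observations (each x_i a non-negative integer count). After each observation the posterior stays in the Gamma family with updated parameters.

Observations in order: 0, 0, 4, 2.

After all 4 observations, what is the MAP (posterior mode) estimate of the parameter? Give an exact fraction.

obs 1: x=0 → posterior Gamma(3, 11/5)
obs 2: x=0 → posterior Gamma(3, 16/5)
obs 3: x=4 → posterior Gamma(7, 21/5)
obs 4: x=2 → posterior Gamma(9, 26/5)

20/13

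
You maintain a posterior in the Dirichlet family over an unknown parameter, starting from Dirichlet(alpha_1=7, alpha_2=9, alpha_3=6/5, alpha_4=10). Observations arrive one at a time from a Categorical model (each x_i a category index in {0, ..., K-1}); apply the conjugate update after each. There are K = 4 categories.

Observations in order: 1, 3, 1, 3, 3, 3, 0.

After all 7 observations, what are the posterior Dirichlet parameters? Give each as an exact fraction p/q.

alpha_1=8, alpha_2=11, alpha_3=6/5, alpha_4=14

obs 1: x=1 → posterior Dirichlet(7, 10, 6/5, 10)
obs 2: x=3 → posterior Dirichlet(7, 10, 6/5, 11)
obs 3: x=1 → posterior Dirichlet(7, 11, 6/5, 11)
obs 4: x=3 → posterior Dirichlet(7, 11, 6/5, 12)
obs 5: x=3 → posterior Dirichlet(7, 11, 6/5, 13)
obs 6: x=3 → posterior Dirichlet(7, 11, 6/5, 14)
obs 7: x=0 → posterior Dirichlet(8, 11, 6/5, 14)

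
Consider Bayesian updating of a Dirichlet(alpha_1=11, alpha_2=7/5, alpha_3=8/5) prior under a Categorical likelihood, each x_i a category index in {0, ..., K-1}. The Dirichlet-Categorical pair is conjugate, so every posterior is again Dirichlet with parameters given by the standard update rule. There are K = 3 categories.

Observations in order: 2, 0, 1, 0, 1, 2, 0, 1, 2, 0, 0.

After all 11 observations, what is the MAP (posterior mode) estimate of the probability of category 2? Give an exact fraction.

9/55

obs 1: x=2 → posterior Dirichlet(11, 7/5, 13/5)
obs 2: x=0 → posterior Dirichlet(12, 7/5, 13/5)
obs 3: x=1 → posterior Dirichlet(12, 12/5, 13/5)
obs 4: x=0 → posterior Dirichlet(13, 12/5, 13/5)
obs 5: x=1 → posterior Dirichlet(13, 17/5, 13/5)
obs 6: x=2 → posterior Dirichlet(13, 17/5, 18/5)
obs 7: x=0 → posterior Dirichlet(14, 17/5, 18/5)
obs 8: x=1 → posterior Dirichlet(14, 22/5, 18/5)
obs 9: x=2 → posterior Dirichlet(14, 22/5, 23/5)
obs 10: x=0 → posterior Dirichlet(15, 22/5, 23/5)
obs 11: x=0 → posterior Dirichlet(16, 22/5, 23/5)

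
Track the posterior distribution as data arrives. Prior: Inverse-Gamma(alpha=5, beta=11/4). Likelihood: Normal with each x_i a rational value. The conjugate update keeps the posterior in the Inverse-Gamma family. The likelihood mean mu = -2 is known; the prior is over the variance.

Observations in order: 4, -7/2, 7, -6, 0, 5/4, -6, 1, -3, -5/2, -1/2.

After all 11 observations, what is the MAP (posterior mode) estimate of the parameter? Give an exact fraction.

obs 1: x=4 → posterior Inverse-Gamma(11/2, 83/4)
obs 2: x=-7/2 → posterior Inverse-Gamma(6, 175/8)
obs 3: x=7 → posterior Inverse-Gamma(13/2, 499/8)
obs 4: x=-6 → posterior Inverse-Gamma(7, 563/8)
obs 5: x=0 → posterior Inverse-Gamma(15/2, 579/8)
obs 6: x=5/4 → posterior Inverse-Gamma(8, 2485/32)
obs 7: x=-6 → posterior Inverse-Gamma(17/2, 2741/32)
obs 8: x=1 → posterior Inverse-Gamma(9, 2885/32)
obs 9: x=-3 → posterior Inverse-Gamma(19/2, 2901/32)
obs 10: x=-5/2 → posterior Inverse-Gamma(10, 2905/32)
obs 11: x=-1/2 → posterior Inverse-Gamma(21/2, 2941/32)

2941/368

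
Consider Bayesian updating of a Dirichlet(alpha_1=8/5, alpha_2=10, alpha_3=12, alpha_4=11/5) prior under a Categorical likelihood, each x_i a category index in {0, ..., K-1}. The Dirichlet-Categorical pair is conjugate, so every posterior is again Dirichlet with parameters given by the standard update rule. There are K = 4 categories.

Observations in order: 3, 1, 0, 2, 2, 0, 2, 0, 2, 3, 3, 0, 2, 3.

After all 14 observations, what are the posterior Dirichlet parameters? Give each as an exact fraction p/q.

alpha_1=28/5, alpha_2=11, alpha_3=17, alpha_4=31/5

obs 1: x=3 → posterior Dirichlet(8/5, 10, 12, 16/5)
obs 2: x=1 → posterior Dirichlet(8/5, 11, 12, 16/5)
obs 3: x=0 → posterior Dirichlet(13/5, 11, 12, 16/5)
obs 4: x=2 → posterior Dirichlet(13/5, 11, 13, 16/5)
obs 5: x=2 → posterior Dirichlet(13/5, 11, 14, 16/5)
obs 6: x=0 → posterior Dirichlet(18/5, 11, 14, 16/5)
obs 7: x=2 → posterior Dirichlet(18/5, 11, 15, 16/5)
obs 8: x=0 → posterior Dirichlet(23/5, 11, 15, 16/5)
obs 9: x=2 → posterior Dirichlet(23/5, 11, 16, 16/5)
obs 10: x=3 → posterior Dirichlet(23/5, 11, 16, 21/5)
obs 11: x=3 → posterior Dirichlet(23/5, 11, 16, 26/5)
obs 12: x=0 → posterior Dirichlet(28/5, 11, 16, 26/5)
obs 13: x=2 → posterior Dirichlet(28/5, 11, 17, 26/5)
obs 14: x=3 → posterior Dirichlet(28/5, 11, 17, 31/5)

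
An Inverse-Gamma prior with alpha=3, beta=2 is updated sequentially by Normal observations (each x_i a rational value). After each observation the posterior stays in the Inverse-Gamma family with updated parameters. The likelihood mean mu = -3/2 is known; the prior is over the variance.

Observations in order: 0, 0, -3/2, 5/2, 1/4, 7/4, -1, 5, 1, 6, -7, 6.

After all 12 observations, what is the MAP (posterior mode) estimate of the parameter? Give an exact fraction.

obs 1: x=0 → posterior Inverse-Gamma(7/2, 25/8)
obs 2: x=0 → posterior Inverse-Gamma(4, 17/4)
obs 3: x=-3/2 → posterior Inverse-Gamma(9/2, 17/4)
obs 4: x=5/2 → posterior Inverse-Gamma(5, 49/4)
obs 5: x=1/4 → posterior Inverse-Gamma(11/2, 441/32)
obs 6: x=7/4 → posterior Inverse-Gamma(6, 305/16)
obs 7: x=-1 → posterior Inverse-Gamma(13/2, 307/16)
obs 8: x=5 → posterior Inverse-Gamma(7, 645/16)
obs 9: x=1 → posterior Inverse-Gamma(15/2, 695/16)
obs 10: x=6 → posterior Inverse-Gamma(8, 1145/16)
obs 11: x=-7 → posterior Inverse-Gamma(17/2, 1387/16)
obs 12: x=6 → posterior Inverse-Gamma(9, 1837/16)

1837/160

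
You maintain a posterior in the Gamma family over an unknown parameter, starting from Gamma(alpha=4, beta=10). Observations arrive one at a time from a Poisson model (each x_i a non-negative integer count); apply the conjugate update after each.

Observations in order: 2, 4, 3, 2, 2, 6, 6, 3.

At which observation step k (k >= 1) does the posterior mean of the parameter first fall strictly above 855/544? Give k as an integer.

obs 1: x=2 → posterior Gamma(6, 11)
obs 2: x=4 → posterior Gamma(10, 12)
obs 3: x=3 → posterior Gamma(13, 13)
obs 4: x=2 → posterior Gamma(15, 14)
obs 5: x=2 → posterior Gamma(17, 15)
obs 6: x=6 → posterior Gamma(23, 16)
obs 7: x=6 → posterior Gamma(29, 17)
obs 8: x=3 → posterior Gamma(32, 18)

k = 7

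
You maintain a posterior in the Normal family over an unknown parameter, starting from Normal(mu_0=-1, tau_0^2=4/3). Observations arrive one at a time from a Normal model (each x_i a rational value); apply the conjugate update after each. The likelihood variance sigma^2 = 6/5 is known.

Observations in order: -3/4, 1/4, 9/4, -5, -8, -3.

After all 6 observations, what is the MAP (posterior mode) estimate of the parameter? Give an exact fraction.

-101/46

obs 1: x=-3/4 → posterior Normal(-33/38, 12/19)
obs 2: x=1/4 → posterior Normal(-14/29, 12/29)
obs 3: x=9/4 → posterior Normal(17/78, 4/13)
obs 4: x=-5 → posterior Normal(-83/98, 12/49)
obs 5: x=-8 → posterior Normal(-243/118, 12/59)
obs 6: x=-3 → posterior Normal(-101/46, 4/23)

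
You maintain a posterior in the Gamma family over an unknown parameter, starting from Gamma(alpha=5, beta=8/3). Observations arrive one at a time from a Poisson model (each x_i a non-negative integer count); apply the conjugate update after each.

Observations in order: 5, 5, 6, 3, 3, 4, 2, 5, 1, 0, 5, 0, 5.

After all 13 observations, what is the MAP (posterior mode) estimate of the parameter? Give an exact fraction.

144/47

obs 1: x=5 → posterior Gamma(10, 11/3)
obs 2: x=5 → posterior Gamma(15, 14/3)
obs 3: x=6 → posterior Gamma(21, 17/3)
obs 4: x=3 → posterior Gamma(24, 20/3)
obs 5: x=3 → posterior Gamma(27, 23/3)
obs 6: x=4 → posterior Gamma(31, 26/3)
obs 7: x=2 → posterior Gamma(33, 29/3)
obs 8: x=5 → posterior Gamma(38, 32/3)
obs 9: x=1 → posterior Gamma(39, 35/3)
obs 10: x=0 → posterior Gamma(39, 38/3)
obs 11: x=5 → posterior Gamma(44, 41/3)
obs 12: x=0 → posterior Gamma(44, 44/3)
obs 13: x=5 → posterior Gamma(49, 47/3)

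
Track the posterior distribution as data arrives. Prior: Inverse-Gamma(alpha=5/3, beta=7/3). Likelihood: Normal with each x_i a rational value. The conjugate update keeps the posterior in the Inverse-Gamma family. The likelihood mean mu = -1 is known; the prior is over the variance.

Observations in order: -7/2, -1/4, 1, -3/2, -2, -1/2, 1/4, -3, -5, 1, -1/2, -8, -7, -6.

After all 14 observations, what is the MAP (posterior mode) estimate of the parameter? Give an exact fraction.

3667/464

obs 1: x=-7/2 → posterior Inverse-Gamma(13/6, 131/24)
obs 2: x=-1/4 → posterior Inverse-Gamma(8/3, 551/96)
obs 3: x=1 → posterior Inverse-Gamma(19/6, 743/96)
obs 4: x=-3/2 → posterior Inverse-Gamma(11/3, 755/96)
obs 5: x=-2 → posterior Inverse-Gamma(25/6, 803/96)
obs 6: x=-1/2 → posterior Inverse-Gamma(14/3, 815/96)
obs 7: x=1/4 → posterior Inverse-Gamma(31/6, 445/48)
obs 8: x=-3 → posterior Inverse-Gamma(17/3, 541/48)
obs 9: x=-5 → posterior Inverse-Gamma(37/6, 925/48)
obs 10: x=1 → posterior Inverse-Gamma(20/3, 1021/48)
obs 11: x=-1/2 → posterior Inverse-Gamma(43/6, 1027/48)
obs 12: x=-8 → posterior Inverse-Gamma(23/3, 2203/48)
obs 13: x=-7 → posterior Inverse-Gamma(49/6, 3067/48)
obs 14: x=-6 → posterior Inverse-Gamma(26/3, 3667/48)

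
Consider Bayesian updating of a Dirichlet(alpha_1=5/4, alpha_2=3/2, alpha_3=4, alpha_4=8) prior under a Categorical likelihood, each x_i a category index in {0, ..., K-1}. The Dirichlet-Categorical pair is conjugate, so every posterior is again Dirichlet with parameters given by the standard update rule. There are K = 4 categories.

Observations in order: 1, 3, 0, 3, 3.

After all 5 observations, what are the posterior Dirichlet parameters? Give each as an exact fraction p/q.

obs 1: x=1 → posterior Dirichlet(5/4, 5/2, 4, 8)
obs 2: x=3 → posterior Dirichlet(5/4, 5/2, 4, 9)
obs 3: x=0 → posterior Dirichlet(9/4, 5/2, 4, 9)
obs 4: x=3 → posterior Dirichlet(9/4, 5/2, 4, 10)
obs 5: x=3 → posterior Dirichlet(9/4, 5/2, 4, 11)

alpha_1=9/4, alpha_2=5/2, alpha_3=4, alpha_4=11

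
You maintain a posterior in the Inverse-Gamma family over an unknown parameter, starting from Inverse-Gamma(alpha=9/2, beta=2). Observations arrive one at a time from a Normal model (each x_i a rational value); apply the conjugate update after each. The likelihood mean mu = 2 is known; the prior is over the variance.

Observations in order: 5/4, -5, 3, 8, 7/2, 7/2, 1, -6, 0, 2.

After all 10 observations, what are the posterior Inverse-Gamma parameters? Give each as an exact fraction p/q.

alpha=19/2, beta=2625/32

obs 1: x=5/4 → posterior Inverse-Gamma(5, 73/32)
obs 2: x=-5 → posterior Inverse-Gamma(11/2, 857/32)
obs 3: x=3 → posterior Inverse-Gamma(6, 873/32)
obs 4: x=8 → posterior Inverse-Gamma(13/2, 1449/32)
obs 5: x=7/2 → posterior Inverse-Gamma(7, 1485/32)
obs 6: x=7/2 → posterior Inverse-Gamma(15/2, 1521/32)
obs 7: x=1 → posterior Inverse-Gamma(8, 1537/32)
obs 8: x=-6 → posterior Inverse-Gamma(17/2, 2561/32)
obs 9: x=0 → posterior Inverse-Gamma(9, 2625/32)
obs 10: x=2 → posterior Inverse-Gamma(19/2, 2625/32)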